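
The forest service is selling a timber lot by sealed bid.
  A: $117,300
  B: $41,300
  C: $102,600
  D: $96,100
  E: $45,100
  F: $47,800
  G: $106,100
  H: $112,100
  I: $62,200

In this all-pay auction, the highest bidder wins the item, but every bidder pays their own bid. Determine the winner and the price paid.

Rule: the highest bidder wins the item, but every bidder pays their own bid.
Bids ranked: 117,300 (A) > 112,100 (H) > 106,100 (G) > 102,600 (C) > 96,100 (D) > 62,200 (I) > …
A wins with the top bid; all bids are sunk regardless.

A pays $117,300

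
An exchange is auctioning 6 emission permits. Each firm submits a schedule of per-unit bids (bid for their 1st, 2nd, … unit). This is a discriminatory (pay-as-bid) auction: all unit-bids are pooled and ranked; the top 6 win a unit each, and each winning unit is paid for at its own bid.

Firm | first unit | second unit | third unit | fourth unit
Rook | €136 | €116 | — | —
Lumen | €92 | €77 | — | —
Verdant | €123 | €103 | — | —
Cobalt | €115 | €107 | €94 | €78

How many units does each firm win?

Merging the schedules and taking the best 6: 136 (Rook-1), 123 (Verdant-1), 116 (Rook-2), 115 (Cobalt-1), 107 (Cobalt-2), 103 (Verdant-2)
Next rejected bid: €94 (not a price — pay-as-bid).
Allocation: Cobalt 2, Rook 2, Verdant 2.

Cobalt 2, Rook 2, Verdant 2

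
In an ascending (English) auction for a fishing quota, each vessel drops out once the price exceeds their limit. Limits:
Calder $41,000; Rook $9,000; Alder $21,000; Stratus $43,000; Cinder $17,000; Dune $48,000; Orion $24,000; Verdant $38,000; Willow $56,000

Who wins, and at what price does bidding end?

Limits in order: 56,000 (Willow) > 48,000 (Dune) > 43,000 (Stratus) > 41,000 (Calder) > 38,000 (Verdant) > 24,000 (Orion) > …
Dune is the last rival to drop out, at $48,000; Willow remains and wins at that price.

Willow wins at $48,000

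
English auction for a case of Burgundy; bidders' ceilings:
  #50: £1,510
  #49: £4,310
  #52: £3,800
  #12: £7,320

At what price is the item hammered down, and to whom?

Limits in order: 7,320 (#12) > 4,310 (#49) > 3,800 (#52) > 1,510 (#50)
#49 is the last rival to drop out, at £4,310; #12 remains and wins at that price.

#12 wins at £4,310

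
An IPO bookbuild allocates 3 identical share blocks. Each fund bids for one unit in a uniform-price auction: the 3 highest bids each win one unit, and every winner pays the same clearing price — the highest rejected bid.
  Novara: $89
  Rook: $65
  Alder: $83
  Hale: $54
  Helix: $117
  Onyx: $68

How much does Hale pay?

Sorting: 117 (Helix), 89 (Novara), 83 (Alder), 68 (Onyx), 65 (Rook), …
Top 3: Helix, Novara, Alder.
Highest unsuccessful bid: $68 → clearing price.
Hale does not win → pays $0.

Hale pays $0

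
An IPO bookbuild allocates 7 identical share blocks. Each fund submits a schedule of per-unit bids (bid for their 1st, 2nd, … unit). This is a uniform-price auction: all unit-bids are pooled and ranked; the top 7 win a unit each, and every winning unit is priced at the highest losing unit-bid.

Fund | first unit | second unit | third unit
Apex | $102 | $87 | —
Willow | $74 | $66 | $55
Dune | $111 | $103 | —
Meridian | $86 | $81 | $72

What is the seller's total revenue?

Merging the schedules and taking the best 7: 111 (Dune-1), 103 (Dune-2), 102 (Apex-1), 87 (Apex-2), 86 (Meridian-1), 81 (Meridian-2), 74 (Willow-1)
Highest rejected unit-bid = $72.
Allocation: Apex 2, Dune 2, Meridian 2, Willow 1. Every unit priced at $72.
Revenue = 7 × 72 = $504.

Total revenue: $504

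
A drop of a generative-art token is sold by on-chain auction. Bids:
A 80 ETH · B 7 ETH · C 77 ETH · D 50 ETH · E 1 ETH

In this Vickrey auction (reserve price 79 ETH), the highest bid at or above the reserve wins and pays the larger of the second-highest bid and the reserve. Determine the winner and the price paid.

Vickrey auction (reserve price 79 ETH): the highest bid at or above the reserve wins and pays the larger of the second-highest bid and the reserve.
Bids in order: 80 (A) > 77 (C) > 50 (D) > 7 (B) > 1 (E)
Highest eligible bid: A at 80 ETH.
max(second-highest 77 ETH, reserve 79 ETH) = 79 ETH.

A pays 79 ETH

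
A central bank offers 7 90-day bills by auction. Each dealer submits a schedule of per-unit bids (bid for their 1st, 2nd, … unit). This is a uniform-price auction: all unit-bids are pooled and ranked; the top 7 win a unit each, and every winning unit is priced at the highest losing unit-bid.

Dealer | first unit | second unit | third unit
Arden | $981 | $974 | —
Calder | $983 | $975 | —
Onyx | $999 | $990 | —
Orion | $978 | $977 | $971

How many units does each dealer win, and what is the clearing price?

Arden 1, Calder 2, Onyx 2, Orion 2; clearing price $974

Pooled unit-bids ranked (top 7): 999 (Onyx-1), 990 (Onyx-2), 983 (Calder-1), 981 (Arden-1), 978 (Orion-1), 977 (Orion-2), 975 (Calder-2)
First bid not allocated: $974.
Allocation: Arden 1, Calder 2, Onyx 2, Orion 2.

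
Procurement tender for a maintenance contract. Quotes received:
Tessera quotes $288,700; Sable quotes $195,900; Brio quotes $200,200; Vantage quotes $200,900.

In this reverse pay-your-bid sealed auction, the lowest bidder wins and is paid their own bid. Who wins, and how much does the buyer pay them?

Sable is paid $195,900

Bids ranked: 195,900 (Sable) < 200,200 (Brio) < 200,900 (Vantage) < 288,700 (Tessera)
Sable has the lowest bid and is paid exactly that: $195,900.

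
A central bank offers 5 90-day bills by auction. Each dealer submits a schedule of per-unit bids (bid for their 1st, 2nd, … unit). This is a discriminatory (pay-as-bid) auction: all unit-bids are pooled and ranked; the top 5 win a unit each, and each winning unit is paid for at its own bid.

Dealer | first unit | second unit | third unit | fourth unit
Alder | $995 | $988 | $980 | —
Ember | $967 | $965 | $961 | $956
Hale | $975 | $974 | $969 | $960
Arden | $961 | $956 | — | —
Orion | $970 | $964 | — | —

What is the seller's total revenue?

Total revenue: $4,912

Merging the schedules and taking the best 5: 995 (Alder-1), 988 (Alder-2), 980 (Alder-3), 975 (Hale-1), 974 (Hale-2)
Next rejected bid: $970 (not a price — pay-as-bid).
Each winning unit pays its own bid.
Revenue = 995 + 988 + 980 + 975 + 974 = $4,912.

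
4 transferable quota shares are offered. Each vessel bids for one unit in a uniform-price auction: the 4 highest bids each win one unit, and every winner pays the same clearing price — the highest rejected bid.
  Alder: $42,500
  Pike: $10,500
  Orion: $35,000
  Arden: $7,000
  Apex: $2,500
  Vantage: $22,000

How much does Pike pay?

Pike pays $7,000

Bids ranked high→low: 42,500 (Alder), 35,000 (Orion), 22,000 (Vantage), 10,500 (Pike), 7,000 (Arden), 2,500 (Apex)
Winners (4 units): Alder, Orion, Vantage, Pike.
Clearing price = highest rejected bid = $7,000.
Pike wins → pays $7,000.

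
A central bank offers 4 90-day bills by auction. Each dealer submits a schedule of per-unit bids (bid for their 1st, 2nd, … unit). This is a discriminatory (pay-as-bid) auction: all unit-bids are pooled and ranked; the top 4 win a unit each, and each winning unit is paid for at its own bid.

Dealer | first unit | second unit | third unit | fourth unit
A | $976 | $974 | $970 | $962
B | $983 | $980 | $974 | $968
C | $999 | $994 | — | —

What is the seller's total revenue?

All unit-bids, highest first — top 4: 999 (C-1), 994 (C-2), 983 (B-1), 980 (B-2)
Next rejected bid: $976 (not a price — pay-as-bid).
Each winning unit pays its own bid.
Revenue = 999 + 994 + 983 + 980 = $3,956.

Total revenue: $3,956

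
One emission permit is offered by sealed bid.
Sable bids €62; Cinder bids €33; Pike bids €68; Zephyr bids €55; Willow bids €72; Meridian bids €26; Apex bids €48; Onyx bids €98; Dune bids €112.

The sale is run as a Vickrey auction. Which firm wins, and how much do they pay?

Rule: the highest bidder wins and pays the second-highest bid.
Bids ranked: 112 (Dune) > 98 (Onyx) > 72 (Willow) > 68 (Pike) > 62 (Sable) > 55 (Zephyr) > …
Dune is highest; pays the second-highest bid, €98.

Dune pays €98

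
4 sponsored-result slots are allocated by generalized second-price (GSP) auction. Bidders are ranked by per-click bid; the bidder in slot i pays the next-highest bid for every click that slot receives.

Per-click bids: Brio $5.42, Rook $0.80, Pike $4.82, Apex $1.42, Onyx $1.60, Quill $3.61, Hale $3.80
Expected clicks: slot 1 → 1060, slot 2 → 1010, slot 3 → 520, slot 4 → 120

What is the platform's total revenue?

Total revenue: $11016.40

Per-click bids in order: $5.42 (Brio) > $4.82 (Pike) > $3.80 (Hale) > $3.61 (Quill) > $1.60 (Onyx) > …
Slot 1: Brio pays $4.82 × 1060 = $5109.20
Slot 2: Pike pays $3.80 × 1010 = $3838.00
Slot 3: Hale pays $3.61 × 520 = $1877.20
Slot 4: Quill pays $1.60 × 120 = $192.00
Total = $11016.40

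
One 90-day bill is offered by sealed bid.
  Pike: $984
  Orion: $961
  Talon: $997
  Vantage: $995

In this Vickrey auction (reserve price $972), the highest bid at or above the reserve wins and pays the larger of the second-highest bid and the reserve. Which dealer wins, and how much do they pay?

Talon pays $995

Rule: the highest bid at or above the reserve wins and pays the larger of the second-highest bid and the reserve.
Bids ranked: 997 (Talon) > 995 (Vantage) > 984 (Pike) > 961 (Orion)
Talon has the top bid at or above the reserve ($997).
Second-highest bid $995 exceeds the reserve $972 → payment $995.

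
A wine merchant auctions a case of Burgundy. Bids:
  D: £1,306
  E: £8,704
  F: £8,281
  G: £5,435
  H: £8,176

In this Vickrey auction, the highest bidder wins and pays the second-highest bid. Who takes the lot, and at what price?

E pays £8,281

Bids ranked: 8,704 (E) > 8,281 (F) > 8,176 (H) > 5,435 (G) > 1,306 (D)
E wins with the highest bid; price is set by the runner-up at £8,281.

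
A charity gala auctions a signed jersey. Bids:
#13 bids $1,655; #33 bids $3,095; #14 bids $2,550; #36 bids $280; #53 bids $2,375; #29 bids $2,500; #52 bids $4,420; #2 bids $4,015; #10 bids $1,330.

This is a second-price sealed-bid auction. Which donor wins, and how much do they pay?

Sorting bids: 4,420 (#52) > 4,015 (#2) > 3,095 (#33) > 2,550 (#14) > 2,500 (#29) > 2,375 (#53) > …
#52 wins with the highest bid; price is set by the runner-up at $4,015.

#52 pays $4,015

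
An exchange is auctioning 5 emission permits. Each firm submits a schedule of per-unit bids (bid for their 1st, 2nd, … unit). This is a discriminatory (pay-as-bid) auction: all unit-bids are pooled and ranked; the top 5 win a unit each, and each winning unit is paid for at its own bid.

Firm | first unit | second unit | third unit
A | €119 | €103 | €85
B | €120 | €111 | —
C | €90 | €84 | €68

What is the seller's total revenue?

Merging the schedules and taking the best 5: 120 (B-1), 119 (A-1), 111 (B-2), 103 (A-2), 90 (C-1)
Next rejected bid: €85 (not a price — pay-as-bid).
Each winning unit pays its own bid.
Revenue = 120 + 119 + 111 + 103 + 90 = €543.

Total revenue: €543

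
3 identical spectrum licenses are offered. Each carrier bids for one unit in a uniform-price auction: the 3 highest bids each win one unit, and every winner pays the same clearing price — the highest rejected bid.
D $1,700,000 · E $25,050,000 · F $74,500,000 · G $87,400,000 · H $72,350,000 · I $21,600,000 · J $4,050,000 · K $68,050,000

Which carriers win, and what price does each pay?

Ordering the bids: 87,400,000 (G), 74,500,000 (F), 72,350,000 (H), 68,050,000 (K), 25,050,000 (E), …
Top 3: G, F, H.
First losing bid is K's $68,050,000, which sets the uniform price.

G, F, H; each pays $68,050,000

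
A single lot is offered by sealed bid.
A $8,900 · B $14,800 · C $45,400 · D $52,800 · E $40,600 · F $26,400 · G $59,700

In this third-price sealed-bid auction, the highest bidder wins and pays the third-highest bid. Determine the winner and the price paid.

G pays $45,400

Bids in order: 59,700 (G) > 52,800 (D) > 45,400 (C) > 40,600 (E) > 26,400 (F) > 14,800 (B) > …
G is highest; pays the third-highest bid, $45,400.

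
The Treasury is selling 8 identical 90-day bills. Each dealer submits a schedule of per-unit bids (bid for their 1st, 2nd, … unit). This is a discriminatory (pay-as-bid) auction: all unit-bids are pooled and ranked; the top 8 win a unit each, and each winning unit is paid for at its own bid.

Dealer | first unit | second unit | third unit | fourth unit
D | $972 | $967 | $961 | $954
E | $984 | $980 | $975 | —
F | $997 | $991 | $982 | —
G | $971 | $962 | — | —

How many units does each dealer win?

Merging the schedules and taking the best 8: 997 (F-1), 991 (F-2), 984 (E-1), 982 (F-3), 980 (E-2), 975 (E-3), 972 (D-1), 971 (G-1)
Next rejected bid: $967 (not a price — pay-as-bid).
Allocation: D 1, E 3, F 3, G 1.

D 1, E 3, F 3, G 1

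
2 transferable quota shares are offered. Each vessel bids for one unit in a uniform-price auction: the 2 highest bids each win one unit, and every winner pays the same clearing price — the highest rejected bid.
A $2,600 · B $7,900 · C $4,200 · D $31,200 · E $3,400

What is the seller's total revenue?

Sorting: 31,200 (D), 7,900 (B), 4,200 (C), 3,400 (E), …
Winners (2 units): D, B.
Highest unsuccessful bid: $4,200 → clearing price.
Total revenue = 2 × $4,200 = $8,400.

Total revenue: $8,400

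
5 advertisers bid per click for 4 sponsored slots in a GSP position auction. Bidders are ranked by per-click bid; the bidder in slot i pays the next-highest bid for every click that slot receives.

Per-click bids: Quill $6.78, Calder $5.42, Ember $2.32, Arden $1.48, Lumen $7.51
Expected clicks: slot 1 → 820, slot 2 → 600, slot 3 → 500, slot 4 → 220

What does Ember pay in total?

Sorting advertisers: $7.51 (Lumen) > $6.78 (Quill) > $5.42 (Calder) > $2.32 (Ember) > $1.48 (Arden)
Ember holds slot 4 → pays next bid $1.48 × 220 clicks = $325.60.

Ember pays $325.60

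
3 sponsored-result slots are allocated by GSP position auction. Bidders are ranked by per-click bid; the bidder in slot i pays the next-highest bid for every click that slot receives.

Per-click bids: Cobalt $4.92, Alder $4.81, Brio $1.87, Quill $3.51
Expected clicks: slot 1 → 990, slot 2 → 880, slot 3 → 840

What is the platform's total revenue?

Total revenue: $9421.50

Per-click bids in order: $4.92 (Cobalt) > $4.81 (Alder) > $3.51 (Quill) > $1.87 (Brio)
Slot 1: Cobalt pays $4.81 × 990 = $4761.90
Slot 2: Alder pays $3.51 × 880 = $3088.80
Slot 3: Quill pays $1.87 × 840 = $1570.80
Total = $9421.50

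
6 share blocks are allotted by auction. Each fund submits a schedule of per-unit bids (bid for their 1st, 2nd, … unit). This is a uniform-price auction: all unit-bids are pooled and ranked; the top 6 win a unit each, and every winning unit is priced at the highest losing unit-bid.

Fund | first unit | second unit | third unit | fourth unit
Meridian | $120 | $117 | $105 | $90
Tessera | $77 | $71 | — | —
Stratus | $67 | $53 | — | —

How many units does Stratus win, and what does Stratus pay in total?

Stratus: 0 units, pays $0

Pooled unit-bids ranked (top 6): 120 (Meridian-1), 117 (Meridian-2), 105 (Meridian-3), 90 (Meridian-4), 77 (Tessera-1), 71 (Tessera-2)
Highest rejected unit-bid = $67.
Stratus wins 0 unit(s) at $67 each.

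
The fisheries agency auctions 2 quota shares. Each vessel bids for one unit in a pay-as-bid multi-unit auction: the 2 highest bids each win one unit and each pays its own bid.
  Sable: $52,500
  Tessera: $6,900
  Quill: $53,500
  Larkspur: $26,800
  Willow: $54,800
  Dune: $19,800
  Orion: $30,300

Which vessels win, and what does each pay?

Sorting: 54,800 (Willow), 53,500 (Quill), 52,500 (Sable), 30,300 (Orion), …
The 2 highest are Willow, Quill.
Each winner pays its own bid: Willow $54,800, Quill $53,500.

Willow $54,800, Quill $53,500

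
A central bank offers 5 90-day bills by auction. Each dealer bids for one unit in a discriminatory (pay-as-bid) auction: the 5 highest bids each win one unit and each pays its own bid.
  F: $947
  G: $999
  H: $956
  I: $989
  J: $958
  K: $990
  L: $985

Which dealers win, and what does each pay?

G $999, K $990, I $989, L $985, J $958

Ordering the bids: 999 (G), 990 (K), 989 (I), 985 (L), 958 (J), 956 (H), 947 (F)
Winners (5 units): G, K, I, L, J.
Each winner pays its own bid: G $999, K $990, I $989, L $985, J $958.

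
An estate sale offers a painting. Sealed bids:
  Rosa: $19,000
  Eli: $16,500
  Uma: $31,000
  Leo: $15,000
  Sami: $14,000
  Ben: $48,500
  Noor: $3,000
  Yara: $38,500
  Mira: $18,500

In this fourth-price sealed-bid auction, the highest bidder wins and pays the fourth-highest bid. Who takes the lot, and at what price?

Fourth-price sealed-bid auction: the highest bidder wins and pays the fourth-highest bid.
Bids in order: 48,500 (Ben) > 38,500 (Yara) > 31,000 (Uma) > 19,000 (Rosa) > 18,500 (Mira) > 16,500 (Eli) > …
Ben wins; payment is bid #4 in the ranking = $19,000.

Ben pays $19,000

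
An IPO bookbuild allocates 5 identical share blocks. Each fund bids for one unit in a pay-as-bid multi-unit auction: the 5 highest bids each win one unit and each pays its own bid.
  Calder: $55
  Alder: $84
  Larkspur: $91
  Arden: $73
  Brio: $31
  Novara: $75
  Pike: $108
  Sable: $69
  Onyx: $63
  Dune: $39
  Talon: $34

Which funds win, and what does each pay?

Sorting: 108 (Pike), 91 (Larkspur), 84 (Alder), 75 (Novara), 73 (Arden), 69 (Sable), 63 (Onyx), …
Top 5: Pike, Larkspur, Alder, Novara, Arden.
Each winner pays its own bid: Pike $108, Larkspur $91, Alder $84, Novara $75, Arden $73.

Pike $108, Larkspur $91, Alder $84, Novara $75, Arden $73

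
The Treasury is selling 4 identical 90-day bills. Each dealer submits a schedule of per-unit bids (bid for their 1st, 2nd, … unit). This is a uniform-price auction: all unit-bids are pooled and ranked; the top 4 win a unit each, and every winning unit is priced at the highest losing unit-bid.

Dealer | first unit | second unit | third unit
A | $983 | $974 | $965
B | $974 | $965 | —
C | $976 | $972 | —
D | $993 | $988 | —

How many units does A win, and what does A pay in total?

A: 1 unit, pays $974

All unit-bids, highest first — top 4: 993 (D-1), 988 (D-2), 983 (A-1), 976 (C-1)
Highest rejected unit-bid = $974.
A wins 1 unit(s) at $974 each.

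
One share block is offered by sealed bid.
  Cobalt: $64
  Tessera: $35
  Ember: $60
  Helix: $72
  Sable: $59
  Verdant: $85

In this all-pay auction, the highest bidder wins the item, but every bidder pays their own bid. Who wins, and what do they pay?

Sorting bids: 85 (Verdant) > 72 (Helix) > 64 (Cobalt) > 60 (Ember) > 59 (Sable) > 35 (Tessera)
Verdant is highest and takes the item; every bidder forfeits their bid.

Verdant pays $85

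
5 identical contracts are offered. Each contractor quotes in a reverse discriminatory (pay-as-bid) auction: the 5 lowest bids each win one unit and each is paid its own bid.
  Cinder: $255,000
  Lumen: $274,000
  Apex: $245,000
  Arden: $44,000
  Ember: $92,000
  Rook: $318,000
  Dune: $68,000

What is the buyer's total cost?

Total cost: $704,000

Ordering the bids: 44,000 (Arden), 68,000 (Dune), 92,000 (Ember), 245,000 (Apex), 255,000 (Cinder), 274,000 (Lumen), 318,000 (Rook)
Lowest 5: Arden, Dune, Ember, Apex, Cinder.
Total cost = 44,000 + 68,000 + 92,000 + 245,000 + 255,000 = $704,000.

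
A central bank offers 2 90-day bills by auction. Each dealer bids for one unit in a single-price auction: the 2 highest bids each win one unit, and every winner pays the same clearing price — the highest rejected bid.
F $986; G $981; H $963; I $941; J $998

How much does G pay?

G pays $0

Bids ranked high→low: 998 (J), 986 (F), 981 (G), 963 (H), …
Winners (2 units): J, F.
Highest unsuccessful bid: $981 → clearing price.
G does not win → pays $0.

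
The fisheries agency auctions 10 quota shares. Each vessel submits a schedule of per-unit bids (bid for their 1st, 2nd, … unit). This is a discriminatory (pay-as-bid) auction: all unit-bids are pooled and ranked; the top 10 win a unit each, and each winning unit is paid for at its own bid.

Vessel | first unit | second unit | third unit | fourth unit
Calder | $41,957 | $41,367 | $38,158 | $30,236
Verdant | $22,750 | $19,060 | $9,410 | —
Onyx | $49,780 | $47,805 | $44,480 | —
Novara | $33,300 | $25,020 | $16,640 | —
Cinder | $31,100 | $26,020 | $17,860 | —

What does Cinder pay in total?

Cinder pays $57,120

Pooled unit-bids ranked (top 10): 49,780 (Onyx-1), 47,805 (Onyx-2), 44,480 (Onyx-3), 41,957 (Calder-1), 41,367 (Calder-2), 38,158 (Calder-3), 33,300 (Novara-1), 31,100 (Cinder-1), 30,236 (Calder-4), 26,020 (Cinder-2)
Next rejected bid: $25,020 (not a price — pay-as-bid).
Cinder's winning unit-bids: 31,100 + 26,020 = $57,120.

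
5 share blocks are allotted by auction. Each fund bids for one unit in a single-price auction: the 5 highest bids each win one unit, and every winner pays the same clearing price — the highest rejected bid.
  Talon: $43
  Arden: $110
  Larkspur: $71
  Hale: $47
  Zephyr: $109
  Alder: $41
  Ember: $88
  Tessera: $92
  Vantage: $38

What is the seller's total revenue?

Total revenue: $235

Ordering the bids: 110 (Arden), 109 (Zephyr), 92 (Tessera), 88 (Ember), 71 (Larkspur), 47 (Hale), 43 (Talon), …
Winners (5 units): Arden, Zephyr, Tessera, Ember, Larkspur.
Clearing price = highest rejected bid = $47.
Total revenue = 5 × $47 = $235.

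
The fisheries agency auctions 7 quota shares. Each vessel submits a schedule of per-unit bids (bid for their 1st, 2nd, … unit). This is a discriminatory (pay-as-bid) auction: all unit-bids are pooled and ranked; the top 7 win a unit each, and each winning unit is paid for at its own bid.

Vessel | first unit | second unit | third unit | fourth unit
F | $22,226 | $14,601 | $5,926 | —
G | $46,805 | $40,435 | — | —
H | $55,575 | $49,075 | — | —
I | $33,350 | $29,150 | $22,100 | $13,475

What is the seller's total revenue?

Total revenue: $276,616

Merging the schedules and taking the best 7: 55,575 (H-1), 49,075 (H-2), 46,805 (G-1), 40,435 (G-2), 33,350 (I-1), 29,150 (I-2), 22,226 (F-1)
Next rejected bid: $22,100 (not a price — pay-as-bid).
Each winning unit pays its own bid.
Revenue = 55,575 + 49,075 + 46,805 + 40,435 + 33,350 + 29,150 + 22,226 = $276,616.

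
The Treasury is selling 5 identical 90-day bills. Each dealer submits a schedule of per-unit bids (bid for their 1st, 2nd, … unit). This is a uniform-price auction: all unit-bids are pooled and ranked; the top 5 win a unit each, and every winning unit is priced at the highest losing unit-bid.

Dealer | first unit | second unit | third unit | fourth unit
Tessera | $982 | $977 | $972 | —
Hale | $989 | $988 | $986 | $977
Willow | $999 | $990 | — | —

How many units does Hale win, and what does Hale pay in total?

Merging the schedules and taking the best 5: 999 (Willow-1), 990 (Willow-2), 989 (Hale-1), 988 (Hale-2), 986 (Hale-3)
Highest rejected unit-bid = $982.
Hale wins 3 unit(s) at $982 each.

Hale: 3 units, pays $2,946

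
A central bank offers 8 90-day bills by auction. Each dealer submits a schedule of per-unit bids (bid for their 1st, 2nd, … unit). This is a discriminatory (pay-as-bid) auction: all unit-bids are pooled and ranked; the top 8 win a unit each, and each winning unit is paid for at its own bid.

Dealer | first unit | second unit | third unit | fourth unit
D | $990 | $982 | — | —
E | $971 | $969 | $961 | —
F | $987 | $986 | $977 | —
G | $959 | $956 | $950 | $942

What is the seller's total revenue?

Merging the schedules and taking the best 8: 990 (D-1), 987 (F-1), 986 (F-2), 982 (D-2), 977 (F-3), 971 (E-1), 969 (E-2), 961 (E-3)
Next rejected bid: $959 (not a price — pay-as-bid).
Each winning unit pays its own bid.
Revenue = 990 + 987 + 986 + 982 + 977 + 971 + 969 + 961 = $7,823.

Total revenue: $7,823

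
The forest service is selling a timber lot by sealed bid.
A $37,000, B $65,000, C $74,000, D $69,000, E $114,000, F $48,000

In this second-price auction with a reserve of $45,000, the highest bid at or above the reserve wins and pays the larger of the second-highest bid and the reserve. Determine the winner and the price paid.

E pays $74,000

Second-price auction with a reserve of $45,000: the highest bid at or above the reserve wins and pays the larger of the second-highest bid and the reserve.
Bids in order: 114,000 (E) > 74,000 (C) > 69,000 (D) > 65,000 (B) > 48,000 (F) > 37,000 (A)
Highest eligible bid: E at $114,000.
max(second-highest $74,000, reserve $45,000) = $74,000; the reserve does not bind.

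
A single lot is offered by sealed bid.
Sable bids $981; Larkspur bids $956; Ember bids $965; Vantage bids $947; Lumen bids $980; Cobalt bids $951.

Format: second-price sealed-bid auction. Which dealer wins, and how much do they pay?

Sorting bids: 981 (Sable) > 980 (Lumen) > 965 (Ember) > 956 (Larkspur) > 951 (Cobalt) > 947 (Vantage)
Sable is highest; pays the second-highest bid, $980.

Sable pays $980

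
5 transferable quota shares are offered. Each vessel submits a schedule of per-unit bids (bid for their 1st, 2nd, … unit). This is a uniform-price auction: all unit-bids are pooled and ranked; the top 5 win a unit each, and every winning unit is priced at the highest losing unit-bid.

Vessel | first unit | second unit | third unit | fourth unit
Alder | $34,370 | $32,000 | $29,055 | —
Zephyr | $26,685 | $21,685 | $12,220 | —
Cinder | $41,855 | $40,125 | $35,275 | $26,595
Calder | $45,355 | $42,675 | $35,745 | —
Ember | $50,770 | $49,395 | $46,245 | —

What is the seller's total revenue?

All unit-bids, highest first — top 5: 50,770 (Ember-1), 49,395 (Ember-2), 46,245 (Ember-3), 45,355 (Calder-1), 42,675 (Calder-2)
The (k+1)-th unit-bid is $41,855.
Allocation: Calder 2, Ember 3. Every unit priced at $41,855.
Revenue = 5 × 41,855 = $209,275.

Total revenue: $209,275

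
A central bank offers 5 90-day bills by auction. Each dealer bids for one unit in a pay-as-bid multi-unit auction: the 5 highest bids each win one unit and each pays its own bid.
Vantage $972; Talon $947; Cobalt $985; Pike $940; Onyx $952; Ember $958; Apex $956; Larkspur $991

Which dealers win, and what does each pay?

Ordering the bids: 991 (Larkspur), 985 (Cobalt), 972 (Vantage), 958 (Ember), 956 (Apex), 952 (Onyx), 947 (Talon), …
The 5 highest are Larkspur, Cobalt, Vantage, Ember, Apex.
Each winner pays its own bid: Larkspur $991, Cobalt $985, Vantage $972, Ember $958, Apex $956.

Larkspur $991, Cobalt $985, Vantage $972, Ember $958, Apex $956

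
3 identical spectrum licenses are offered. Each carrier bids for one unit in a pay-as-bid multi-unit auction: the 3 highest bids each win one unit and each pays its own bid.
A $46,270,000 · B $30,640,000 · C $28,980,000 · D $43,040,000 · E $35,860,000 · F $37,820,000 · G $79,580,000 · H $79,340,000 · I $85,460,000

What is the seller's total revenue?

Sorting: 85,460,000 (I), 79,580,000 (G), 79,340,000 (H), 46,270,000 (A), 43,040,000 (D), …
The 3 highest are I, G, H.
Total revenue = 85,460,000 + 79,580,000 + 79,340,000 = $244,380,000.

Total revenue: $244,380,000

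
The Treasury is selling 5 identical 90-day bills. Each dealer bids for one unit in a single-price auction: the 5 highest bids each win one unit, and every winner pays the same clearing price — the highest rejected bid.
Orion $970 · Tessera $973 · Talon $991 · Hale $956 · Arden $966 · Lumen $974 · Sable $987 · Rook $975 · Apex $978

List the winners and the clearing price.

Ordering the bids: 991 (Talon), 987 (Sable), 978 (Apex), 975 (Rook), 974 (Lumen), 973 (Tessera), 970 (Orion), …
Top 5: Talon, Sable, Apex, Rook, Lumen.
First losing bid is Tessera's $973, which sets the uniform price.

Talon, Sable, Apex, Rook, Lumen; each pays $973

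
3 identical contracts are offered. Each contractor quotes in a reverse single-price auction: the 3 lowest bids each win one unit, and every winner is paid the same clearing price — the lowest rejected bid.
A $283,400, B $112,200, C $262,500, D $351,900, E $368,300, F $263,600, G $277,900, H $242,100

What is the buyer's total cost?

Bids ranked low→high: 112,200 (B), 242,100 (H), 262,500 (C), 263,600 (F), 277,900 (G), …
The 3 lowest are B, H, C.
First losing bid is F's $263,600, which sets the uniform price.
Total cost = 3 × $263,600 = $790,800.

Total cost: $790,800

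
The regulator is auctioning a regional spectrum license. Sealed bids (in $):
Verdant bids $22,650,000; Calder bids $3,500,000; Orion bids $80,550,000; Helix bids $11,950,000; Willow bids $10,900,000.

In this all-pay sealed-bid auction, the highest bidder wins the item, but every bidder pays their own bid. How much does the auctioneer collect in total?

Total revenue: $129,550,000

Bids ranked: 80,550,000 (Orion) > 22,650,000 (Verdant) > 11,950,000 (Helix) > 10,900,000 (Willow) > 3,500,000 (Calder)
Orion wins with the top bid; all bids are sunk regardless.
Every bidder forfeits their bid regardless of winning.
Revenue = 22,650,000 + 3,500,000 + 80,550,000 + 11,950,000 + 10,900,000 = $129,550,000.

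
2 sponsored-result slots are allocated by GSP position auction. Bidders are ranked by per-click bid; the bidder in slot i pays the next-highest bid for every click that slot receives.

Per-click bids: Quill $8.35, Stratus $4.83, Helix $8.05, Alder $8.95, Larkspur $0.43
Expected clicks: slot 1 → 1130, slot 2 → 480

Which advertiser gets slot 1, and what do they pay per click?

Alder; $8.35 per click

Per-click bids in order: $8.95 (Alder) > $8.35 (Quill) > $8.05 (Helix) > …
Slot 1 goes to the first-ranked bidder, Alder, who pays the next bid down: $8.35/click.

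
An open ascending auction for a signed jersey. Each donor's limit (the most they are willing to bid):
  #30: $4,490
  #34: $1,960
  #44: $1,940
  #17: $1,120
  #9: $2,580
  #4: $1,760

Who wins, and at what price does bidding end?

#30 wins at $2,580

Rule: the price rises until one bidder remains; the winner pays the price at which the last rival dropped out.
Sorting limits: 4,490 (#30) > 2,580 (#9) > 1,960 (#34) > 1,940 (#44) > 1,760 (#4) > 1,120 (#17)
#9 is the last rival to drop out, at $2,580; #30 remains and wins at that price.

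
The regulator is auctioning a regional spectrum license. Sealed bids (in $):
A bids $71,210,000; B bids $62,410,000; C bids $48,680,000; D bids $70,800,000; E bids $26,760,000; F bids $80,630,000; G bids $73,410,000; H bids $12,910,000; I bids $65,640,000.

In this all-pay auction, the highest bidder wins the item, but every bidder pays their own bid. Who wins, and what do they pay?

F pays $80,630,000

Rule: the highest bidder wins the item, but every bidder pays their own bid.
Bids ranked: 80,630,000 (F) > 73,410,000 (G) > 71,210,000 (A) > 70,800,000 (D) > 65,640,000 (I) > 62,410,000 (B) > …
F is highest and takes the item; every bidder forfeits their bid.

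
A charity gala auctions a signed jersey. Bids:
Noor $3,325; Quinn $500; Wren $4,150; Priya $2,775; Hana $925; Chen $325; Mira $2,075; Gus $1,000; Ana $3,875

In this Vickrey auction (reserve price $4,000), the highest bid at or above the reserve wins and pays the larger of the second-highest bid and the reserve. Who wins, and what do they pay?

Bids ranked: 4,150 (Wren) > 3,875 (Ana) > 3,325 (Noor) > 2,775 (Priya) > 2,075 (Mira) > 1,000 (Gus) > …
Highest eligible bid: Wren at $4,150.
Second-highest bid $3,875 is below the reserve $4,000, so the reserve binds → payment $4,000.

Wren pays $4,000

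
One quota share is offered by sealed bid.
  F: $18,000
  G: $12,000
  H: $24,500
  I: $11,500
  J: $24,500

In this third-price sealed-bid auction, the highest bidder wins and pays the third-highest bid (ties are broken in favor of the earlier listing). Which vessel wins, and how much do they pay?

H pays $18,000

Bids in order: 24,500 (H) > 24,500 (J) > 18,000 (F) > 12,000 (G) > 11,500 (I)
H and J tie at $24,500; tie-break gives it to H.
H wins; payment is bid #3 in the ranking = $18,000.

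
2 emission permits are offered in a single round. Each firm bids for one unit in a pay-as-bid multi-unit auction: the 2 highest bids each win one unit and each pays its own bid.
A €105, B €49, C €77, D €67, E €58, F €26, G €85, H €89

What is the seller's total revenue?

Sorting: 105 (A), 89 (H), 85 (G), 77 (C), …
The 2 highest are A, H.
Total revenue = 105 + 89 = €194.

Total revenue: €194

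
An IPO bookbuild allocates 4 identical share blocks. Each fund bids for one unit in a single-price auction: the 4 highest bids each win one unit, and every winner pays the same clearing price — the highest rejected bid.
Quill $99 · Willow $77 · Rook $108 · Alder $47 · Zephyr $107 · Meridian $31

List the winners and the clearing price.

Bids ranked high→low: 108 (Rook), 107 (Zephyr), 99 (Quill), 77 (Willow), 47 (Alder), 31 (Meridian)
Winners (4 units): Rook, Zephyr, Quill, Willow.
Clearing price = highest rejected bid = $47.

Rook, Zephyr, Quill, Willow; each pays $47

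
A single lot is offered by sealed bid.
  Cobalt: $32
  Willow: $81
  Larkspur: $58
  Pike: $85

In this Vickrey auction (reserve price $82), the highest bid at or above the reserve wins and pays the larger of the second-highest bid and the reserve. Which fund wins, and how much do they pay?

Rule: the highest bid at or above the reserve wins and pays the larger of the second-highest bid and the reserve.
Bids ranked: 85 (Pike) > 81 (Willow) > 58 (Larkspur) > 32 (Cobalt)
Highest eligible bid: Pike at $85.
max(second-highest $81, reserve $82) = $82.

Pike pays $82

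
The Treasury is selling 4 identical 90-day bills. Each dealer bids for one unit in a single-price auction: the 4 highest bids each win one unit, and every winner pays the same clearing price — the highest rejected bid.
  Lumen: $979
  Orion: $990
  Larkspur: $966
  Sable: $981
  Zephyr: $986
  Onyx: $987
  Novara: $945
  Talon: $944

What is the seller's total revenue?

Total revenue: $3,916

Bids ranked high→low: 990 (Orion), 987 (Onyx), 986 (Zephyr), 981 (Sable), 979 (Lumen), 966 (Larkspur), …
Winners (4 units): Orion, Onyx, Zephyr, Sable.
Highest unsuccessful bid: $979 → clearing price.
Total revenue = 4 × $979 = $3,916.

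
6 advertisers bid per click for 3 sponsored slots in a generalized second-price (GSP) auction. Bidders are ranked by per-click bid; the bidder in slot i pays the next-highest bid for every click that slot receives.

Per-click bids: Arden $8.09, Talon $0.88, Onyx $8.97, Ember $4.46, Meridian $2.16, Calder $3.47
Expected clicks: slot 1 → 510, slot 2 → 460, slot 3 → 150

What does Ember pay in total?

Per-click bids in order: $8.97 (Onyx) > $8.09 (Arden) > $4.46 (Ember) > $3.47 (Calder) > …
Ember holds slot 3 → pays next bid $3.47 × 150 clicks = $520.50.

Ember pays $520.50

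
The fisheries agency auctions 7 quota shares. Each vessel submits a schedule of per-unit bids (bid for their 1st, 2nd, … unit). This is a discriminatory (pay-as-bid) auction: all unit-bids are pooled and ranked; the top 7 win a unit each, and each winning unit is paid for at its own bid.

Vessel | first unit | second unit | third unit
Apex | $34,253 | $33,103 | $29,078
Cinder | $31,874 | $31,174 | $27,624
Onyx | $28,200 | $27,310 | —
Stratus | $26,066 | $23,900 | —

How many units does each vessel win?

Apex 3, Cinder 3, Onyx 1

Merging the schedules and taking the best 7: 34,253 (Apex-1), 33,103 (Apex-2), 31,874 (Cinder-1), 31,174 (Cinder-2), 29,078 (Apex-3), 28,200 (Onyx-1), 27,624 (Cinder-3)
Next rejected bid: $27,310 (not a price — pay-as-bid).
Allocation: Apex 3, Cinder 3, Onyx 1.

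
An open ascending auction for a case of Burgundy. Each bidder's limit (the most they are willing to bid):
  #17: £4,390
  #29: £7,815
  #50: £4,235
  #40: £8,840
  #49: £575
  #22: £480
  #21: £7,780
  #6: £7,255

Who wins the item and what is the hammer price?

#40 wins at £7,815

Rule: the price rises until one bidder remains; the winner pays the price at which the last rival dropped out.
Sorting limits: 8,840 (#40) > 7,815 (#29) > 7,780 (#21) > 7,255 (#6) > 4,390 (#17) > 4,235 (#50) > …
Once the price passes £7,815, only #40 is left; the hammer falls at #29's limit of £7,815.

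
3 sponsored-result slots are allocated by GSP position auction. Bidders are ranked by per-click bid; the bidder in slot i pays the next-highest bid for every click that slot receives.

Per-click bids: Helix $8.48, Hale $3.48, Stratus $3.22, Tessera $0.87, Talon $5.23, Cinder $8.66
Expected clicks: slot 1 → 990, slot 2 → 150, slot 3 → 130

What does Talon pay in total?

Sorting advertisers: $8.66 (Cinder) > $8.48 (Helix) > $5.23 (Talon) > $3.48 (Hale) > …
Talon holds slot 3 → pays next bid $3.48 × 130 clicks = $452.40.

Talon pays $452.40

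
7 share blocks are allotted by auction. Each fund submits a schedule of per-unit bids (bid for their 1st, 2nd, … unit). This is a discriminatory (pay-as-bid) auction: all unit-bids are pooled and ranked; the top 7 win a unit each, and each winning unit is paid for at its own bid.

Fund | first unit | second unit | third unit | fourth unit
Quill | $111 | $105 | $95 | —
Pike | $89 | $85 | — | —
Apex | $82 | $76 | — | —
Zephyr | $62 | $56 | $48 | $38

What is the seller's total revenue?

Total revenue: $643

All unit-bids, highest first — top 7: 111 (Quill-1), 105 (Quill-2), 95 (Quill-3), 89 (Pike-1), 85 (Pike-2), 82 (Apex-1), 76 (Apex-2)
Next rejected bid: $62 (not a price — pay-as-bid).
Each winning unit pays its own bid.
Revenue = 111 + 105 + 95 + 89 + 85 + 82 + 76 = $643.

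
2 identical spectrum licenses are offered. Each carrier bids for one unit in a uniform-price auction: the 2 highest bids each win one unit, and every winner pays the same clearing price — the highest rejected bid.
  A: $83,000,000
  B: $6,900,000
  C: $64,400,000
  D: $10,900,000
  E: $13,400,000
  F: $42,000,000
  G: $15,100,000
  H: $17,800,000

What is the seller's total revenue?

Total revenue: $84,000,000

Sorting: 83,000,000 (A), 64,400,000 (C), 42,000,000 (F), 17,800,000 (H), …
Winners (2 units): A, C.
Clearing price = highest rejected bid = $42,000,000.
Total revenue = 2 × $42,000,000 = $84,000,000.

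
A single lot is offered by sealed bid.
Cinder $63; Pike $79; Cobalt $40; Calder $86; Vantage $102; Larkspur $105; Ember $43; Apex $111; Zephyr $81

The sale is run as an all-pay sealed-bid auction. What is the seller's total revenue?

Bids ranked: 111 (Apex) > 105 (Larkspur) > 102 (Vantage) > 86 (Calder) > 81 (Zephyr) > 79 (Pike) > …
Apex wins with the top bid; all bids are sunk regardless.
Every bidder forfeits their bid regardless of winning.
Revenue = 63 + 79 + 40 + 86 + 102 + 105 + 43 + 111 + 81 = $710.

Total revenue: $710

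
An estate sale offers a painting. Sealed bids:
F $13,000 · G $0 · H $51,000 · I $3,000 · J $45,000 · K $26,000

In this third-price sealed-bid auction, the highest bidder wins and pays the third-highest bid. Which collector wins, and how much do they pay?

H pays $26,000

Bids ranked: 51,000 (H) > 45,000 (J) > 26,000 (K) > 13,000 (F) > 3,000 (I) > 0 (G)
H wins; payment is bid #3 in the ranking = $26,000.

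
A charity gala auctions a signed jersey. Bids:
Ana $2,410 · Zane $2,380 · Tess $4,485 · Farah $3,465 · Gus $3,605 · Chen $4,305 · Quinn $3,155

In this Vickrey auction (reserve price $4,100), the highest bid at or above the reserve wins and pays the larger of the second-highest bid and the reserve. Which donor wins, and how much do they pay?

Sorting bids: 4,485 (Tess) > 4,305 (Chen) > 3,605 (Gus) > 3,465 (Farah) > 3,155 (Quinn) > 2,410 (Ana) > …
Highest eligible bid: Tess at $4,485.
Second-highest bid $4,305 exceeds the reserve $4,100 → payment $4,305.

Tess pays $4,305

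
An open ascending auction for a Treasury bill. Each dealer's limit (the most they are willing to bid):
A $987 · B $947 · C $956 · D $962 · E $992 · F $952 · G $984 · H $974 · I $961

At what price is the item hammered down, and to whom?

E wins at $987

Sorting limits: 992 (E) > 987 (A) > 984 (G) > 974 (H) > 962 (D) > 961 (I) > …
Once the price passes $987, only E is left; the hammer falls at A's limit of $987.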